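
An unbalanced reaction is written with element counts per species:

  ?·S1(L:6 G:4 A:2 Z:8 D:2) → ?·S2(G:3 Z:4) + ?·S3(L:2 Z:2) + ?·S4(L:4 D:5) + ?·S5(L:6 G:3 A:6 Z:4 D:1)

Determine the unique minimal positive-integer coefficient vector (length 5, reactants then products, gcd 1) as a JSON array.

L: 3·6 = 18 | 3·0+4·2+1·4+1·6 = 18
G: 3·4 = 12 | 3·3+4·0+1·0+1·3 = 12
A: 3·2 = 6 | 3·0+4·0+1·0+1·6 = 6
Z: 3·8 = 24 | 3·4+4·2+1·0+1·4 = 24
D: 3·2 = 6 | 3·0+4·0+1·5+1·1 = 6
gcd(3,3,4,1,1) = 1

Coefficients: [3, 3, 4, 1, 1]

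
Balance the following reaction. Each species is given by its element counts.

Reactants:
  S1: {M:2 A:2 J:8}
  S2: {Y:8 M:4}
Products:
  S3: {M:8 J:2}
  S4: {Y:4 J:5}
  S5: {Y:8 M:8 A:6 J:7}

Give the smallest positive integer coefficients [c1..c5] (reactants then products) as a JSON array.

Y: 6·0+5·8 = 40 | 2·0+6·4+2·8 = 40
M: 6·2+5·4 = 32 | 2·8+6·0+2·8 = 32
A: 6·2+5·0 = 12 | 2·0+6·0+2·6 = 12
J: 6·8+5·0 = 48 | 2·2+6·5+2·7 = 48
gcd(6,5,2,6,2) = 1

Coefficients: [6, 5, 2, 6, 2]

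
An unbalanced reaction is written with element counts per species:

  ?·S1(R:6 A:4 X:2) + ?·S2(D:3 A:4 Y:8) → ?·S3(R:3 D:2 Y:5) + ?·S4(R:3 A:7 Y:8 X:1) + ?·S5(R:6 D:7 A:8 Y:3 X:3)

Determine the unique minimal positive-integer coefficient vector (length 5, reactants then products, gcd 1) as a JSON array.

R: 5·6+6·0 = 30 | 2·3+4·3+2·6 = 30
D: 5·0+6·3 = 18 | 2·2+4·0+2·7 = 18
A: 5·4+6·4 = 44 | 2·0+4·7+2·8 = 44
Y: 5·0+6·8 = 48 | 2·5+4·8+2·3 = 48
X: 5·2+6·0 = 10 | 2·0+4·1+2·3 = 10
gcd(5,6,2,4,2) = 1

Coefficients: [5, 6, 2, 4, 2]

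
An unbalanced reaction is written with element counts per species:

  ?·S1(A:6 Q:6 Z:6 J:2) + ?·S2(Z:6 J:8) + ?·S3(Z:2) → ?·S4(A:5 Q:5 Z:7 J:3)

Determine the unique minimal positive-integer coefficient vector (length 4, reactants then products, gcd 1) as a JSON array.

A: 5·6+1·0+3·0 = 30 | 6·5 = 30
Q: 5·6+1·0+3·0 = 30 | 6·5 = 30
Z: 5·6+1·6+3·2 = 42 | 6·7 = 42
J: 5·2+1·8+3·0 = 18 | 6·3 = 18
gcd(5,1,3,6) = 1

Coefficients: [5, 1, 3, 6]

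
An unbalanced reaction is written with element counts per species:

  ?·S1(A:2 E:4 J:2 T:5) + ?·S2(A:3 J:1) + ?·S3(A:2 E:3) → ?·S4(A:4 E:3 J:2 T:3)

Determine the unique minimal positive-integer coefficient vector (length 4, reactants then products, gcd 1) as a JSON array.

A: 3·2+4·3+1·2 = 20 | 5·4 = 20
E: 3·4+4·0+1·3 = 15 | 5·3 = 15
J: 3·2+4·1+1·0 = 10 | 5·2 = 10
T: 3·5+4·0+1·0 = 15 | 5·3 = 15
gcd(3,4,1,5) = 1

Coefficients: [3, 4, 1, 5]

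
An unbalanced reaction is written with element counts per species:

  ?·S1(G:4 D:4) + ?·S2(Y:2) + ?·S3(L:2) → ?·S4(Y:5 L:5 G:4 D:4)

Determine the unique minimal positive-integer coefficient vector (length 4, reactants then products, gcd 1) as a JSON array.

Y: 2·0+5·2+5·0 = 10 | 2·5 = 10
L: 2·0+5·0+5·2 = 10 | 2·5 = 10
G: 2·4+5·0+5·0 = 8 | 2·4 = 8
D: 2·4+5·0+5·0 = 8 | 2·4 = 8
gcd(2,5,5,2) = 1

Coefficients: [2, 5, 5, 2]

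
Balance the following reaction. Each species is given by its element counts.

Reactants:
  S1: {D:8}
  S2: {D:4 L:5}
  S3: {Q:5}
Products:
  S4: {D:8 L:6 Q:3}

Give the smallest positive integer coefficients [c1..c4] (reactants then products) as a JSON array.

D: 2·8+6·4+3·0 = 40 | 5·8 = 40
L: 2·0+6·5+3·0 = 30 | 5·6 = 30
Q: 2·0+6·0+3·5 = 15 | 5·3 = 15
gcd(2,6,3,5) = 1

Coefficients: [2, 6, 3, 5]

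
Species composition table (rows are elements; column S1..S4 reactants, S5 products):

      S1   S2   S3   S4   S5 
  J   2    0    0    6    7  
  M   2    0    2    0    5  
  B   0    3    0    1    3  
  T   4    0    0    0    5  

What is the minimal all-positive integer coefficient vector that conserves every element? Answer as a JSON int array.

Coefficients: [5, 3, 5, 3, 4]

J: 5·2+3·0+5·0+3·6 = 28 | 4·7 = 28
M: 5·2+3·0+5·2+3·0 = 20 | 4·5 = 20
B: 5·0+3·3+5·0+3·1 = 12 | 4·3 = 12
T: 5·4+3·0+5·0+3·0 = 20 | 4·5 = 20
gcd(5,3,5,3,4) = 1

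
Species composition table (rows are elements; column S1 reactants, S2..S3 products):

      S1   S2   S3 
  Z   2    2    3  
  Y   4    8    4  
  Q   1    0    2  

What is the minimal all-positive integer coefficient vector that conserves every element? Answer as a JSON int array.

Coefficients: [4, 1, 2]

Z: 4·2 = 8 | 1·2+2·3 = 8
Y: 4·4 = 16 | 1·8+2·4 = 16
Q: 4·1 = 4 | 1·0+2·2 = 4
gcd(4,1,2) = 1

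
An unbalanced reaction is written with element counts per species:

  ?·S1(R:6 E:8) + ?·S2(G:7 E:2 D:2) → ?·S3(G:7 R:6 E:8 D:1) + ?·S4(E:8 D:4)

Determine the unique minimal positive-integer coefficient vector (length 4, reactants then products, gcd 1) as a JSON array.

Coefficients: [4, 4, 4, 1]

G: 4·0+4·7 = 28 | 4·7+1·0 = 28
R: 4·6+4·0 = 24 | 4·6+1·0 = 24
E: 4·8+4·2 = 40 | 4·8+1·8 = 40
D: 4·0+4·2 = 8 | 4·1+1·4 = 8
gcd(4,4,4,1) = 1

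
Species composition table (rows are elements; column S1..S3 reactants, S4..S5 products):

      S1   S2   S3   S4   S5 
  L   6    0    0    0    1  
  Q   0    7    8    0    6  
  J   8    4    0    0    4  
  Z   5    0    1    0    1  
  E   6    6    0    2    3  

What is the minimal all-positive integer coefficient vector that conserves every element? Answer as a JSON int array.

L: 1·6+4·0+1·0 = 6 | 6·0+6·1 = 6
Q: 1·0+4·7+1·8 = 36 | 6·0+6·6 = 36
J: 1·8+4·4+1·0 = 24 | 6·0+6·4 = 24
Z: 1·5+4·0+1·1 = 6 | 6·0+6·1 = 6
E: 1·6+4·6+1·0 = 30 | 6·2+6·3 = 30
gcd(1,4,1,6,6) = 1

Coefficients: [1, 4, 1, 6, 6]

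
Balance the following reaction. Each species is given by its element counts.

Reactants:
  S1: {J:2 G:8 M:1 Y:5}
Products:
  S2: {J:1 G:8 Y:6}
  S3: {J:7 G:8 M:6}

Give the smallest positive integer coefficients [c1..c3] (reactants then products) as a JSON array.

J: 6·2 = 12 | 5·1+1·7 = 12
G: 6·8 = 48 | 5·8+1·8 = 48
M: 6·1 = 6 | 5·0+1·6 = 6
Y: 6·5 = 30 | 5·6+1·0 = 30
gcd(6,5,1) = 1

Coefficients: [6, 5, 1]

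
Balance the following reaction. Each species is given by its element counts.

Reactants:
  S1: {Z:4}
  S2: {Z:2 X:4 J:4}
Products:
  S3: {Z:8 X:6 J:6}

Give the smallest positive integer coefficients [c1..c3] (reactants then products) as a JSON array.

Coefficients: [5, 6, 4]

Z: 5·4+6·2 = 32 | 4·8 = 32
X: 5·0+6·4 = 24 | 4·6 = 24
J: 5·0+6·4 = 24 | 4·6 = 24
gcd(5,6,4) = 1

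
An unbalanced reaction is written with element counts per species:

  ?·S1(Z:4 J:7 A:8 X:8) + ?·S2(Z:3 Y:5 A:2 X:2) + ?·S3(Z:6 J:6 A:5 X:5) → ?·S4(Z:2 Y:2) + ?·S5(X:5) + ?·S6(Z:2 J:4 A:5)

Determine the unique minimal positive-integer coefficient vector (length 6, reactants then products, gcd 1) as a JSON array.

Coefficients: [2, 2, 1, 5, 5, 5]

Z: 2·4+2·3+1·6 = 20 | 5·2+5·0+5·2 = 20
J: 2·7+2·0+1·6 = 20 | 5·0+5·0+5·4 = 20
Y: 2·0+2·5+1·0 = 10 | 5·2+5·0+5·0 = 10
A: 2·8+2·2+1·5 = 25 | 5·0+5·0+5·5 = 25
X: 2·8+2·2+1·5 = 25 | 5·0+5·5+5·0 = 25
gcd(2,2,1,5,5,5) = 1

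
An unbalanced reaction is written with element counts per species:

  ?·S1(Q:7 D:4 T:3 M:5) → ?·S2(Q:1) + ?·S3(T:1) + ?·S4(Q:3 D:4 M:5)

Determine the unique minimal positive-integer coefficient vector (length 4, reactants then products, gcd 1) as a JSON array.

Coefficients: [1, 4, 3, 1]

Q: 1·7 = 7 | 4·1+3·0+1·3 = 7
D: 1·4 = 4 | 4·0+3·0+1·4 = 4
T: 1·3 = 3 | 4·0+3·1+1·0 = 3
M: 1·5 = 5 | 4·0+3·0+1·5 = 5
gcd(1,4,3,1) = 1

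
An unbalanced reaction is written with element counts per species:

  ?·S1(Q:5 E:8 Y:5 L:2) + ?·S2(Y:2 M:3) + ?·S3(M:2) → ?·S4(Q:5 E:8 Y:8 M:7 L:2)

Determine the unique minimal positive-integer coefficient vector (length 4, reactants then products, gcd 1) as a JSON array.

Coefficients: [4, 6, 5, 4]

Q: 4·5+6·0+5·0 = 20 | 4·5 = 20
E: 4·8+6·0+5·0 = 32 | 4·8 = 32
Y: 4·5+6·2+5·0 = 32 | 4·8 = 32
M: 4·0+6·3+5·2 = 28 | 4·7 = 28
L: 4·2+6·0+5·0 = 8 | 4·2 = 8
gcd(4,6,5,4) = 1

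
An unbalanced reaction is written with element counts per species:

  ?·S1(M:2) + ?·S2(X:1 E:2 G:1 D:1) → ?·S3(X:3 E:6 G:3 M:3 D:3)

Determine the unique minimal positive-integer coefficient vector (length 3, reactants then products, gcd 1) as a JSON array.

Coefficients: [3, 6, 2]

X: 3·0+6·1 = 6 | 2·3 = 6
E: 3·0+6·2 = 12 | 2·6 = 12
G: 3·0+6·1 = 6 | 2·3 = 6
M: 3·2+6·0 = 6 | 2·3 = 6
D: 3·0+6·1 = 6 | 2·3 = 6
gcd(3,6,2) = 1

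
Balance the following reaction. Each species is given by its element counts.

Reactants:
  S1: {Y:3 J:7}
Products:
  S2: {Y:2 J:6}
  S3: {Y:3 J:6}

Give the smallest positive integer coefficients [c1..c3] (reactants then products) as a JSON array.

Y: 6·3 = 18 | 3·2+4·3 = 18
J: 6·7 = 42 | 3·6+4·6 = 42
gcd(6,3,4) = 1

Coefficients: [6, 3, 4]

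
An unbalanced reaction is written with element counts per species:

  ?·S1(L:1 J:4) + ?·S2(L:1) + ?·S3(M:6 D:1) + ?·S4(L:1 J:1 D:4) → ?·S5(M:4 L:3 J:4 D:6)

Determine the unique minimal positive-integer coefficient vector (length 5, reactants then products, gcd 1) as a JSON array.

M: 2·0+3·0+2·6+4·0 = 12 | 3·4 = 12
L: 2·1+3·1+2·0+4·1 = 9 | 3·3 = 9
J: 2·4+3·0+2·0+4·1 = 12 | 3·4 = 12
D: 2·0+3·0+2·1+4·4 = 18 | 3·6 = 18
gcd(2,3,2,4,3) = 1

Coefficients: [2, 3, 2, 4, 3]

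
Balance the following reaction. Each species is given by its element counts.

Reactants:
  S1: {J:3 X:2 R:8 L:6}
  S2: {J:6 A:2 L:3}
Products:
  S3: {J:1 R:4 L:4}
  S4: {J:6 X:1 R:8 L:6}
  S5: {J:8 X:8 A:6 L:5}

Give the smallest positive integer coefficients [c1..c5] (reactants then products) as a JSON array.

J: 6·3+3·6 = 36 | 4·1+4·6+1·8 = 36
X: 6·2+3·0 = 12 | 4·0+4·1+1·8 = 12
R: 6·8+3·0 = 48 | 4·4+4·8+1·0 = 48
A: 6·0+3·2 = 6 | 4·0+4·0+1·6 = 6
L: 6·6+3·3 = 45 | 4·4+4·6+1·5 = 45
gcd(6,3,4,4,1) = 1

Coefficients: [6, 3, 4, 4, 1]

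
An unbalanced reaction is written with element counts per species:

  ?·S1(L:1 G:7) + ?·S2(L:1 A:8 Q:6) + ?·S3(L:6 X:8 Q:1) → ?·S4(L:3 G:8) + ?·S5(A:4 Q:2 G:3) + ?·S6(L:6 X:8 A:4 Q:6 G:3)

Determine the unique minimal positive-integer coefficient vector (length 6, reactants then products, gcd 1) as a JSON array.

L: 6·1+3·1+2·6 = 21 | 3·3+4·0+2·6 = 21
X: 6·0+3·0+2·8 = 16 | 3·0+4·0+2·8 = 16
A: 6·0+3·8+2·0 = 24 | 3·0+4·4+2·4 = 24
Q: 6·0+3·6+2·1 = 20 | 3·0+4·2+2·6 = 20
G: 6·7+3·0+2·0 = 42 | 3·8+4·3+2·3 = 42
gcd(6,3,2,3,4,2) = 1

Coefficients: [6, 3, 2, 3, 4, 2]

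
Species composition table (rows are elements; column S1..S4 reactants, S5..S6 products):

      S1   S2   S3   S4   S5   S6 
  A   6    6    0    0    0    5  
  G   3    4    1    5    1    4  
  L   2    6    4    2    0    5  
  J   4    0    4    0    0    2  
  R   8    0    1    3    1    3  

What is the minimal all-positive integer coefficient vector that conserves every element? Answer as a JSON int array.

Coefficients: [2, 3, 1, 2, 5, 6]

A: 2·6+3·6+1·0+2·0 = 30 | 5·0+6·5 = 30
G: 2·3+3·4+1·1+2·5 = 29 | 5·1+6·4 = 29
L: 2·2+3·6+1·4+2·2 = 30 | 5·0+6·5 = 30
J: 2·4+3·0+1·4+2·0 = 12 | 5·0+6·2 = 12
R: 2·8+3·0+1·1+2·3 = 23 | 5·1+6·3 = 23
gcd(2,3,1,2,5,6) = 1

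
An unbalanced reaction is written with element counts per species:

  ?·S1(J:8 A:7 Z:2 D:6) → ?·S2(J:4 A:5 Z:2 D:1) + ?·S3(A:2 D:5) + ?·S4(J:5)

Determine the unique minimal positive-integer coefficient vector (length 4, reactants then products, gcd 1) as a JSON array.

J: 5·8 = 40 | 5·4+5·0+4·5 = 40
A: 5·7 = 35 | 5·5+5·2+4·0 = 35
Z: 5·2 = 10 | 5·2+5·0+4·0 = 10
D: 5·6 = 30 | 5·1+5·5+4·0 = 30
gcd(5,5,5,4) = 1

Coefficients: [5, 5, 5, 4]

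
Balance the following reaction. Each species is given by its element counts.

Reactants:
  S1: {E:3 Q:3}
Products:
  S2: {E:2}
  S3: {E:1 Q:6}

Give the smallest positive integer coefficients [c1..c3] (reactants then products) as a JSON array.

E: 4·3 = 12 | 5·2+2·1 = 12
Q: 4·3 = 12 | 5·0+2·6 = 12
gcd(4,5,2) = 1

Coefficients: [4, 5, 2]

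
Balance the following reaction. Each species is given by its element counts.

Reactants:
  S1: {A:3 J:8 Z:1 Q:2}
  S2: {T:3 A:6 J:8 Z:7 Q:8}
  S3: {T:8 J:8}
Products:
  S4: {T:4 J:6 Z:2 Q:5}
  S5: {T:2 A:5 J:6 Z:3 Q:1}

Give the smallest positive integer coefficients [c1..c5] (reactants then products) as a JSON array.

T: 2·0+4·3+3·8 = 36 | 6·4+6·2 = 36
A: 2·3+4·6+3·0 = 30 | 6·0+6·5 = 30
J: 2·8+4·8+3·8 = 72 | 6·6+6·6 = 72
Z: 2·1+4·7+3·0 = 30 | 6·2+6·3 = 30
Q: 2·2+4·8+3·0 = 36 | 6·5+6·1 = 36
gcd(2,4,3,6,6) = 1

Coefficients: [2, 4, 3, 6, 6]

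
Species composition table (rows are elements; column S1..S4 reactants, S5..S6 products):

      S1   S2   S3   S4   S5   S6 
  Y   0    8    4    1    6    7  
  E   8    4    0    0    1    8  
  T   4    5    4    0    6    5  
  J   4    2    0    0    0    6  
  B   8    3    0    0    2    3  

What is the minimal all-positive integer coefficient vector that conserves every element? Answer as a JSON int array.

Y: 1·0+1·8+5·4+3·1 = 31 | 4·6+1·7 = 31
E: 1·8+1·4+5·0+3·0 = 12 | 4·1+1·8 = 12
T: 1·4+1·5+5·4+3·0 = 29 | 4·6+1·5 = 29
J: 1·4+1·2+5·0+3·0 = 6 | 4·0+1·6 = 6
B: 1·8+1·3+5·0+3·0 = 11 | 4·2+1·3 = 11
gcd(1,1,5,3,4,1) = 1

Coefficients: [1, 1, 5, 3, 4, 1]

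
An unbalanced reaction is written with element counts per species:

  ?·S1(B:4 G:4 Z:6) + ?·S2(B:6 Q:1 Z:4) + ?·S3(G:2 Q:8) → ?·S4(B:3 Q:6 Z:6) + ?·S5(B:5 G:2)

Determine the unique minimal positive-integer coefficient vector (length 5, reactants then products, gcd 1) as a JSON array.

B: 1·4+6·6+3·0 = 40 | 5·3+5·5 = 40
G: 1·4+6·0+3·2 = 10 | 5·0+5·2 = 10
Q: 1·0+6·1+3·8 = 30 | 5·6+5·0 = 30
Z: 1·6+6·4+3·0 = 30 | 5·6+5·0 = 30
gcd(1,6,3,5,5) = 1

Coefficients: [1, 6, 3, 5, 5]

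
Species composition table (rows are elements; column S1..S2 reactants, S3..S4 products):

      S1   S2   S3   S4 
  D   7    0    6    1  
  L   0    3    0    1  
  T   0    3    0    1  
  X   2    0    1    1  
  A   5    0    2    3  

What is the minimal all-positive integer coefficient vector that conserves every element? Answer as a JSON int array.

D: 3·7+1·0 = 21 | 3·6+3·1 = 21
L: 3·0+1·3 = 3 | 3·0+3·1 = 3
T: 3·0+1·3 = 3 | 3·0+3·1 = 3
X: 3·2+1·0 = 6 | 3·1+3·1 = 6
A: 3·5+1·0 = 15 | 3·2+3·3 = 15
gcd(3,1,3,3) = 1

Coefficients: [3, 1, 3, 3]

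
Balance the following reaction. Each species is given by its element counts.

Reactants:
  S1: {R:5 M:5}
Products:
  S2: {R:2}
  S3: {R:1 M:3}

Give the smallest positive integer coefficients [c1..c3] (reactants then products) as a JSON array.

R: 3·5 = 15 | 5·2+5·1 = 15
M: 3·5 = 15 | 5·0+5·3 = 15
gcd(3,5,5) = 1

Coefficients: [3, 5, 5]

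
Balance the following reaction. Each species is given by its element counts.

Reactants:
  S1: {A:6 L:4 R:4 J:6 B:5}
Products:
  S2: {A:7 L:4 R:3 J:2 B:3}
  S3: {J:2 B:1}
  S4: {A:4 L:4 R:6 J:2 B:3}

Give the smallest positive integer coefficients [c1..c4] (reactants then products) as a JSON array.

A: 3·6 = 18 | 2·7+6·0+1·4 = 18
L: 3·4 = 12 | 2·4+6·0+1·4 = 12
R: 3·4 = 12 | 2·3+6·0+1·6 = 12
J: 3·6 = 18 | 2·2+6·2+1·2 = 18
B: 3·5 = 15 | 2·3+6·1+1·3 = 15
gcd(3,2,6,1) = 1

Coefficients: [3, 2, 6, 1]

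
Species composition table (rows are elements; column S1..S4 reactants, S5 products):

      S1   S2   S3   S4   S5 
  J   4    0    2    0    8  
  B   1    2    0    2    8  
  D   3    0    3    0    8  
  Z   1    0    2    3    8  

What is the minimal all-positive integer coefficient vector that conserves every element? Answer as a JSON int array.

Coefficients: [4, 6, 4, 4, 3]

J: 4·4+6·0+4·2+4·0 = 24 | 3·8 = 24
B: 4·1+6·2+4·0+4·2 = 24 | 3·8 = 24
D: 4·3+6·0+4·3+4·0 = 24 | 3·8 = 24
Z: 4·1+6·0+4·2+4·3 = 24 | 3·8 = 24
gcd(4,6,4,4,3) = 1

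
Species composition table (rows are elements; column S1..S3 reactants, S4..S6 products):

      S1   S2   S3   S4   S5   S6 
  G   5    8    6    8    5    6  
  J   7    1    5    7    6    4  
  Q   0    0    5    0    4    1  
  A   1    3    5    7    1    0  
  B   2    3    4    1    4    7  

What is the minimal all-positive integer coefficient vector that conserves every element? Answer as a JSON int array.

G: 6·5+1·8+5·6 = 68 | 4·8+6·5+1·6 = 68
J: 6·7+1·1+5·5 = 68 | 4·7+6·6+1·4 = 68
Q: 6·0+1·0+5·5 = 25 | 4·0+6·4+1·1 = 25
A: 6·1+1·3+5·5 = 34 | 4·7+6·1+1·0 = 34
B: 6·2+1·3+5·4 = 35 | 4·1+6·4+1·7 = 35
gcd(6,1,5,4,6,1) = 1

Coefficients: [6, 1, 5, 4, 6, 1]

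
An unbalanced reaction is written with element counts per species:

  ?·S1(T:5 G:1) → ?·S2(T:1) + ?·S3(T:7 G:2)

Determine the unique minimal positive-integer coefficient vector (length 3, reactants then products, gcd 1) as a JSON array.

Coefficients: [2, 3, 1]

T: 2·5 = 10 | 3·1+1·7 = 10
G: 2·1 = 2 | 3·0+1·2 = 2
gcd(2,3,1) = 1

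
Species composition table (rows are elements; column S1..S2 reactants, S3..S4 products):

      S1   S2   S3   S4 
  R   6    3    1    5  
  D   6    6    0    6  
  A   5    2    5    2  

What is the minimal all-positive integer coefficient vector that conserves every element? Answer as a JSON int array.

Coefficients: [5, 1, 3, 6]

R: 5·6+1·3 = 33 | 3·1+6·5 = 33
D: 5·6+1·6 = 36 | 3·0+6·6 = 36
A: 5·5+1·2 = 27 | 3·5+6·2 = 27
gcd(5,1,3,6) = 1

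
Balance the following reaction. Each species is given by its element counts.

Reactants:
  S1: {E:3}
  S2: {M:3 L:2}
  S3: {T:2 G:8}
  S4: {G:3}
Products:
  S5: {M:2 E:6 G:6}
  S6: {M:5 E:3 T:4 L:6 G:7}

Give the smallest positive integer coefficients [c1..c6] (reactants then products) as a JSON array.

M: 5·0+3·3+2·0+1·0 = 9 | 2·2+1·5 = 9
E: 5·3+3·0+2·0+1·0 = 15 | 2·6+1·3 = 15
T: 5·0+3·0+2·2+1·0 = 4 | 2·0+1·4 = 4
L: 5·0+3·2+2·0+1·0 = 6 | 2·0+1·6 = 6
G: 5·0+3·0+2·8+1·3 = 19 | 2·6+1·7 = 19
gcd(5,3,2,1,2,1) = 1

Coefficients: [5, 3, 2, 1, 2, 1]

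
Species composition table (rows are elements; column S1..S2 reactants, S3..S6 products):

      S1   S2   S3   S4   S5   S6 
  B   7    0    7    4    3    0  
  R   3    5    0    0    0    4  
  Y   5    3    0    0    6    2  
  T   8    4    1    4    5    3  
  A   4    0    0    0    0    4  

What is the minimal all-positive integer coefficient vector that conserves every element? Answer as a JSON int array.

Coefficients: [5, 1, 2, 3, 3, 5]

B: 5·7+1·0 = 35 | 2·7+3·4+3·3+5·0 = 35
R: 5·3+1·5 = 20 | 2·0+3·0+3·0+5·4 = 20
Y: 5·5+1·3 = 28 | 2·0+3·0+3·6+5·2 = 28
T: 5·8+1·4 = 44 | 2·1+3·4+3·5+5·3 = 44
A: 5·4+1·0 = 20 | 2·0+3·0+3·0+5·4 = 20
gcd(5,1,2,3,3,5) = 1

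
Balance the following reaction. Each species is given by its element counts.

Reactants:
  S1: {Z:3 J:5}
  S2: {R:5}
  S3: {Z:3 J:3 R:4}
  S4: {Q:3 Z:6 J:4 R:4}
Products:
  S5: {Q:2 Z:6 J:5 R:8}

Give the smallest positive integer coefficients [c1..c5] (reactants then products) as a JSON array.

Q: 1·0+4·0+3·0+4·3 = 12 | 6·2 = 12
Z: 1·3+4·0+3·3+4·6 = 36 | 6·6 = 36
J: 1·5+4·0+3·3+4·4 = 30 | 6·5 = 30
R: 1·0+4·5+3·4+4·4 = 48 | 6·8 = 48
gcd(1,4,3,4,6) = 1

Coefficients: [1, 4, 3, 4, 6]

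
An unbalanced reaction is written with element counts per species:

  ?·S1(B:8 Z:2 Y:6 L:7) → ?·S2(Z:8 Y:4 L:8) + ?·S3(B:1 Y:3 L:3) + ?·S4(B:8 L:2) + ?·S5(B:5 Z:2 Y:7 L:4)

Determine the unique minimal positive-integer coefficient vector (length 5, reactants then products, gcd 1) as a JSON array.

B: 6·8 = 48 | 1·0+6·1+4·8+2·5 = 48
Z: 6·2 = 12 | 1·8+6·0+4·0+2·2 = 12
Y: 6·6 = 36 | 1·4+6·3+4·0+2·7 = 36
L: 6·7 = 42 | 1·8+6·3+4·2+2·4 = 42
gcd(6,1,6,4,2) = 1

Coefficients: [6, 1, 6, 4, 2]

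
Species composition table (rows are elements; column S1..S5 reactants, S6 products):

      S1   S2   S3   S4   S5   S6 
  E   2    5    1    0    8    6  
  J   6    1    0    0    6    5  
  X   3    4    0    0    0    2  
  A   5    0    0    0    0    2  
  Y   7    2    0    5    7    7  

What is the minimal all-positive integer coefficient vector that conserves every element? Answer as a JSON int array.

E: 2·2+1·5+5·1+1·0+2·8 = 30 | 5·6 = 30
J: 2·6+1·1+5·0+1·0+2·6 = 25 | 5·5 = 25
X: 2·3+1·4+5·0+1·0+2·0 = 10 | 5·2 = 10
A: 2·5+1·0+5·0+1·0+2·0 = 10 | 5·2 = 10
Y: 2·7+1·2+5·0+1·5+2·7 = 35 | 5·7 = 35
gcd(2,1,5,1,2,5) = 1

Coefficients: [2, 1, 5, 1, 2, 5]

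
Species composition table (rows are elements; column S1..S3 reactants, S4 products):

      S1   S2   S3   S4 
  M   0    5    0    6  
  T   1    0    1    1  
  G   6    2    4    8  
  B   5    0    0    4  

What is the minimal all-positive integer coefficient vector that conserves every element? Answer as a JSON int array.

Coefficients: [4, 6, 1, 5]

M: 4·0+6·5+1·0 = 30 | 5·6 = 30
T: 4·1+6·0+1·1 = 5 | 5·1 = 5
G: 4·6+6·2+1·4 = 40 | 5·8 = 40
B: 4·5+6·0+1·0 = 20 | 5·4 = 20
gcd(4,6,1,5) = 1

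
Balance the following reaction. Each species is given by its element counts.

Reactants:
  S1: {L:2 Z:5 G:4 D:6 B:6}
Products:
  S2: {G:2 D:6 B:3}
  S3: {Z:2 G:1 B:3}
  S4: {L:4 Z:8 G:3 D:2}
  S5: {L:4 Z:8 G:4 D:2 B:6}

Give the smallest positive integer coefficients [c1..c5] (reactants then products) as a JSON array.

Coefficients: [6, 5, 3, 1, 2]

L: 6·2 = 12 | 5·0+3·0+1·4+2·4 = 12
Z: 6·5 = 30 | 5·0+3·2+1·8+2·8 = 30
G: 6·4 = 24 | 5·2+3·1+1·3+2·4 = 24
D: 6·6 = 36 | 5·6+3·0+1·2+2·2 = 36
B: 6·6 = 36 | 5·3+3·3+1·0+2·6 = 36
gcd(6,5,3,1,2) = 1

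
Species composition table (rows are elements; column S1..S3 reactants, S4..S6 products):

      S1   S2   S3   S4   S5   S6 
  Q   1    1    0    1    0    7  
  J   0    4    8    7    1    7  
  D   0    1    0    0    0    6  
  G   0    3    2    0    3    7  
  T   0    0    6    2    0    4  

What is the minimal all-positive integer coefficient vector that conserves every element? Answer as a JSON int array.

Coefficients: [5, 6, 2, 4, 5, 1]

Q: 5·1+6·1+2·0 = 11 | 4·1+5·0+1·7 = 11
J: 5·0+6·4+2·8 = 40 | 4·7+5·1+1·7 = 40
D: 5·0+6·1+2·0 = 6 | 4·0+5·0+1·6 = 6
G: 5·0+6·3+2·2 = 22 | 4·0+5·3+1·7 = 22
T: 5·0+6·0+2·6 = 12 | 4·2+5·0+1·4 = 12
gcd(5,6,2,4,5,1) = 1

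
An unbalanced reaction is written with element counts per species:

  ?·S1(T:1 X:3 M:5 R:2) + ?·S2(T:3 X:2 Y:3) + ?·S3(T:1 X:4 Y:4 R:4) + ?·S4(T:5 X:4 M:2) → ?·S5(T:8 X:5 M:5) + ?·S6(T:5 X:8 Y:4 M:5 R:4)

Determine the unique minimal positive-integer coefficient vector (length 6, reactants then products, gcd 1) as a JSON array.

T: 6·1+4·3+3·1+5·5 = 46 | 2·8+6·5 = 46
X: 6·3+4·2+3·4+5·4 = 58 | 2·5+6·8 = 58
Y: 6·0+4·3+3·4+5·0 = 24 | 2·0+6·4 = 24
M: 6·5+4·0+3·0+5·2 = 40 | 2·5+6·5 = 40
R: 6·2+4·0+3·4+5·0 = 24 | 2·0+6·4 = 24
gcd(6,4,3,5,2,6) = 1

Coefficients: [6, 4, 3, 5, 2, 6]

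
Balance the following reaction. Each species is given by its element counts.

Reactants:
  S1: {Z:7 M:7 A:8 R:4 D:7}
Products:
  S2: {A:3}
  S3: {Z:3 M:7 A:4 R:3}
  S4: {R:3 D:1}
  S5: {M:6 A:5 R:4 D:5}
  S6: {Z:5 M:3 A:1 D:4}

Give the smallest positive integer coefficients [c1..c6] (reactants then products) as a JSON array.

Coefficients: [4, 6, 1, 3, 1, 5]

Z: 4·7 = 28 | 6·0+1·3+3·0+1·0+5·5 = 28
M: 4·7 = 28 | 6·0+1·7+3·0+1·6+5·3 = 28
A: 4·8 = 32 | 6·3+1·4+3·0+1·5+5·1 = 32
R: 4·4 = 16 | 6·0+1·3+3·3+1·4+5·0 = 16
D: 4·7 = 28 | 6·0+1·0+3·1+1·5+5·4 = 28
gcd(4,6,1,3,1,5) = 1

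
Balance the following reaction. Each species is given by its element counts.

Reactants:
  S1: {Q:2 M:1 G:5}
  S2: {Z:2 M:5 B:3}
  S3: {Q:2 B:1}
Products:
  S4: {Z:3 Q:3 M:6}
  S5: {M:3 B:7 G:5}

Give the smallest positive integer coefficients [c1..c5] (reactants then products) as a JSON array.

Coefficients: [3, 6, 3, 4, 3]

Z: 3·0+6·2+3·0 = 12 | 4·3+3·0 = 12
Q: 3·2+6·0+3·2 = 12 | 4·3+3·0 = 12
M: 3·1+6·5+3·0 = 33 | 4·6+3·3 = 33
B: 3·0+6·3+3·1 = 21 | 4·0+3·7 = 21
G: 3·5+6·0+3·0 = 15 | 4·0+3·5 = 15
gcd(3,6,3,4,3) = 1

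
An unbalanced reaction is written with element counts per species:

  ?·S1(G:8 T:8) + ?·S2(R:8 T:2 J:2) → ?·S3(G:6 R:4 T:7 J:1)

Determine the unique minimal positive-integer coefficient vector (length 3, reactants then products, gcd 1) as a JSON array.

G: 3·8+2·0 = 24 | 4·6 = 24
R: 3·0+2·8 = 16 | 4·4 = 16
T: 3·8+2·2 = 28 | 4·7 = 28
J: 3·0+2·2 = 4 | 4·1 = 4
gcd(3,2,4) = 1

Coefficients: [3, 2, 4]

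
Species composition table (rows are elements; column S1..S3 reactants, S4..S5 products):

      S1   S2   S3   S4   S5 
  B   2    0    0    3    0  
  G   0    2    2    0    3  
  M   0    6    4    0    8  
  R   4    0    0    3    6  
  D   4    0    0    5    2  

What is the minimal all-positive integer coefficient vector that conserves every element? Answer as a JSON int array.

B: 6·2+2·0+1·0 = 12 | 4·3+2·0 = 12
G: 6·0+2·2+1·2 = 6 | 4·0+2·3 = 6
M: 6·0+2·6+1·4 = 16 | 4·0+2·8 = 16
R: 6·4+2·0+1·0 = 24 | 4·3+2·6 = 24
D: 6·4+2·0+1·0 = 24 | 4·5+2·2 = 24
gcd(6,2,1,4,2) = 1

Coefficients: [6, 2, 1, 4, 2]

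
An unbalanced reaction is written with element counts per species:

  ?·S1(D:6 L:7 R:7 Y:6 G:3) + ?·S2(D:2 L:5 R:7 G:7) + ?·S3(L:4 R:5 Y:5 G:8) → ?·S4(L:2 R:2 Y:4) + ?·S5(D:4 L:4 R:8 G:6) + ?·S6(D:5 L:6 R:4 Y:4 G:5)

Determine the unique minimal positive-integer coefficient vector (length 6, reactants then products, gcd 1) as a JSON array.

Coefficients: [5, 1, 2, 6, 3, 4]

D: 5·6+1·2+2·0 = 32 | 6·0+3·4+4·5 = 32
L: 5·7+1·5+2·4 = 48 | 6·2+3·4+4·6 = 48
R: 5·7+1·7+2·5 = 52 | 6·2+3·8+4·4 = 52
Y: 5·6+1·0+2·5 = 40 | 6·4+3·0+4·4 = 40
G: 5·3+1·7+2·8 = 38 | 6·0+3·6+4·5 = 38
gcd(5,1,2,6,3,4) = 1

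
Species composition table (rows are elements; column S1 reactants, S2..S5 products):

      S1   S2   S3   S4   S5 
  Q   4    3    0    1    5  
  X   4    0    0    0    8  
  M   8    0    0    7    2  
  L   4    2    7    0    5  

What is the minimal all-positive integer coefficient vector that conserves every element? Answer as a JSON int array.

Q: 6·4 = 24 | 1·3+1·0+6·1+3·5 = 24
X: 6·4 = 24 | 1·0+1·0+6·0+3·8 = 24
M: 6·8 = 48 | 1·0+1·0+6·7+3·2 = 48
L: 6·4 = 24 | 1·2+1·7+6·0+3·5 = 24
gcd(6,1,1,6,3) = 1

Coefficients: [6, 1, 1, 6, 3]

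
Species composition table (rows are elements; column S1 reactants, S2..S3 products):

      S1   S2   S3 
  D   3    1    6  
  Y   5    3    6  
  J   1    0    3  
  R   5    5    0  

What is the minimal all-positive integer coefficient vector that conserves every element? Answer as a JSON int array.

Coefficients: [3, 3, 1]

D: 3·3 = 9 | 3·1+1·6 = 9
Y: 3·5 = 15 | 3·3+1·6 = 15
J: 3·1 = 3 | 3·0+1·3 = 3
R: 3·5 = 15 | 3·5+1·0 = 15
gcd(3,3,1) = 1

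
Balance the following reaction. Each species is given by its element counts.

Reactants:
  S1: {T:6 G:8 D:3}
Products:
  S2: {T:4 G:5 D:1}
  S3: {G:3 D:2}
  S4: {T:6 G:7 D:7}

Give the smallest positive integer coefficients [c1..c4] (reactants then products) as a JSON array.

T: 5·6 = 30 | 6·4+1·0+1·6 = 30
G: 5·8 = 40 | 6·5+1·3+1·7 = 40
D: 5·3 = 15 | 6·1+1·2+1·7 = 15
gcd(5,6,1,1) = 1

Coefficients: [5, 6, 1, 1]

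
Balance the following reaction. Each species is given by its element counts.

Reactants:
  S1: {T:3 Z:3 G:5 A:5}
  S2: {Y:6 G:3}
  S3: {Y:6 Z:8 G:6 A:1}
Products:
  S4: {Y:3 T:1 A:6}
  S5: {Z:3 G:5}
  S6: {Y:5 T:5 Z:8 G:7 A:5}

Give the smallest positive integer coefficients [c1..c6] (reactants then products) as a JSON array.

Y: 6·0+1·6+3·6 = 24 | 3·3+6·0+3·5 = 24
T: 6·3+1·0+3·0 = 18 | 3·1+6·0+3·5 = 18
Z: 6·3+1·0+3·8 = 42 | 3·0+6·3+3·8 = 42
G: 6·5+1·3+3·6 = 51 | 3·0+6·5+3·7 = 51
A: 6·5+1·0+3·1 = 33 | 3·6+6·0+3·5 = 33
gcd(6,1,3,3,6,3) = 1

Coefficients: [6, 1, 3, 3, 6, 3]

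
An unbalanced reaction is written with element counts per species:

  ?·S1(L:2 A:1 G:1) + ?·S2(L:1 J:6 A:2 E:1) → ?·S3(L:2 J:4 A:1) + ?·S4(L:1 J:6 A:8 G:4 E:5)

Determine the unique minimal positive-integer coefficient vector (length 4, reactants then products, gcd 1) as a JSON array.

L: 4·2+5·1 = 13 | 6·2+1·1 = 13
J: 4·0+5·6 = 30 | 6·4+1·6 = 30
A: 4·1+5·2 = 14 | 6·1+1·8 = 14
G: 4·1+5·0 = 4 | 6·0+1·4 = 4
E: 4·0+5·1 = 5 | 6·0+1·5 = 5
gcd(4,5,6,1) = 1

Coefficients: [4, 5, 6, 1]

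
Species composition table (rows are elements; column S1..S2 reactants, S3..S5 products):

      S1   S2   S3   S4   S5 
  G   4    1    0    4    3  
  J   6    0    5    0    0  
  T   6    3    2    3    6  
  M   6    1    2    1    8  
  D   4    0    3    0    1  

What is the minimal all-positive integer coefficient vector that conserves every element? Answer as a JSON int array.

G: 5·4+2·1 = 22 | 6·0+4·4+2·3 = 22
J: 5·6+2·0 = 30 | 6·5+4·0+2·0 = 30
T: 5·6+2·3 = 36 | 6·2+4·3+2·6 = 36
M: 5·6+2·1 = 32 | 6·2+4·1+2·8 = 32
D: 5·4+2·0 = 20 | 6·3+4·0+2·1 = 20
gcd(5,2,6,4,2) = 1

Coefficients: [5, 2, 6, 4, 2]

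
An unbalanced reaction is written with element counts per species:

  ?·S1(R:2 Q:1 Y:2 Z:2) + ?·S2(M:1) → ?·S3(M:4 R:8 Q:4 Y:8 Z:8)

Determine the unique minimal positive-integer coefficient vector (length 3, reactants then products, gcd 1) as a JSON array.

Coefficients: [4, 4, 1]

M: 4·0+4·1 = 4 | 1·4 = 4
R: 4·2+4·0 = 8 | 1·8 = 8
Q: 4·1+4·0 = 4 | 1·4 = 4
Y: 4·2+4·0 = 8 | 1·8 = 8
Z: 4·2+4·0 = 8 | 1·8 = 8
gcd(4,4,1) = 1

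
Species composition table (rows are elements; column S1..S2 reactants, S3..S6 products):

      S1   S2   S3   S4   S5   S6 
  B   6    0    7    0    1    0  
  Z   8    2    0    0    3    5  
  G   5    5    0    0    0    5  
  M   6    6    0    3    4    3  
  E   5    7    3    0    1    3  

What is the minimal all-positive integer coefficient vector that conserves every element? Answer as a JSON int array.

B: 4·6+1·0 = 24 | 3·7+1·0+3·1+5·0 = 24
Z: 4·8+1·2 = 34 | 3·0+1·0+3·3+5·5 = 34
G: 4·5+1·5 = 25 | 3·0+1·0+3·0+5·5 = 25
M: 4·6+1·6 = 30 | 3·0+1·3+3·4+5·3 = 30
E: 4·5+1·7 = 27 | 3·3+1·0+3·1+5·3 = 27
gcd(4,1,3,1,3,5) = 1

Coefficients: [4, 1, 3, 1, 3, 5]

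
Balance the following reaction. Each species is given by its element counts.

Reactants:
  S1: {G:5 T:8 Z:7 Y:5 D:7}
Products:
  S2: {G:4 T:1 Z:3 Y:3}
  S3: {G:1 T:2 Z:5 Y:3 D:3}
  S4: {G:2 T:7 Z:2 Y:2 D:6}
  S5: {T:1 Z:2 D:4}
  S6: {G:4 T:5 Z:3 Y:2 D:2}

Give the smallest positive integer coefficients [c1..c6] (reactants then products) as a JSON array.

Coefficients: [5, 2, 3, 3, 1, 2]

G: 5·5 = 25 | 2·4+3·1+3·2+1·0+2·4 = 25
T: 5·8 = 40 | 2·1+3·2+3·7+1·1+2·5 = 40
Z: 5·7 = 35 | 2·3+3·5+3·2+1·2+2·3 = 35
Y: 5·5 = 25 | 2·3+3·3+3·2+1·0+2·2 = 25
D: 5·7 = 35 | 2·0+3·3+3·6+1·4+2·2 = 35
gcd(5,2,3,3,1,2) = 1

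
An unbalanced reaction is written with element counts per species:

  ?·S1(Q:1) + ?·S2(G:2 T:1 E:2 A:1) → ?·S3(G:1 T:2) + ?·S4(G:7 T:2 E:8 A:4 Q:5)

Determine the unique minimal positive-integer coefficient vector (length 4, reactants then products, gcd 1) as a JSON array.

G: 5·0+4·2 = 8 | 1·1+1·7 = 8
T: 5·0+4·1 = 4 | 1·2+1·2 = 4
E: 5·0+4·2 = 8 | 1·0+1·8 = 8
A: 5·0+4·1 = 4 | 1·0+1·4 = 4
Q: 5·1+4·0 = 5 | 1·0+1·5 = 5
gcd(5,4,1,1) = 1

Coefficients: [5, 4, 1, 1]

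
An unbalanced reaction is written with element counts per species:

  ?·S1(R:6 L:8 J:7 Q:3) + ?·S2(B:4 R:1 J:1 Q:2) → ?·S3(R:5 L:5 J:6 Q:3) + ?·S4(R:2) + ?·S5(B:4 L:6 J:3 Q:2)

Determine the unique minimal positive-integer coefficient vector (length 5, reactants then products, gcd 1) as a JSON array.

Coefficients: [4, 2, 4, 3, 2]

B: 4·0+2·4 = 8 | 4·0+3·0+2·4 = 8
R: 4·6+2·1 = 26 | 4·5+3·2+2·0 = 26
L: 4·8+2·0 = 32 | 4·5+3·0+2·6 = 32
J: 4·7+2·1 = 30 | 4·6+3·0+2·3 = 30
Q: 4·3+2·2 = 16 | 4·3+3·0+2·2 = 16
gcd(4,2,4,3,2) = 1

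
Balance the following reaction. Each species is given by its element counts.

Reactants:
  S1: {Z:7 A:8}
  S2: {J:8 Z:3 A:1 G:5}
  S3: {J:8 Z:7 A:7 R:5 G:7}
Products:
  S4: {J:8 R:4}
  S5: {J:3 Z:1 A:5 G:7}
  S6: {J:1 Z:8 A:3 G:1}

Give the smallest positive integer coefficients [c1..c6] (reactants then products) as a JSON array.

Coefficients: [2, 4, 4, 5, 6, 6]

J: 2·0+4·8+4·8 = 64 | 5·8+6·3+6·1 = 64
Z: 2·7+4·3+4·7 = 54 | 5·0+6·1+6·8 = 54
A: 2·8+4·1+4·7 = 48 | 5·0+6·5+6·3 = 48
R: 2·0+4·0+4·5 = 20 | 5·4+6·0+6·0 = 20
G: 2·0+4·5+4·7 = 48 | 5·0+6·7+6·1 = 48
gcd(2,4,4,5,6,6) = 1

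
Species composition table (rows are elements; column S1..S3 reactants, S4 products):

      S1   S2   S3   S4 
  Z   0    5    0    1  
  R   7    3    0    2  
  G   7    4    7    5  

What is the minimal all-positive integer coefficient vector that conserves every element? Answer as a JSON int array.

Coefficients: [1, 1, 2, 5]

Z: 1·0+1·5+2·0 = 5 | 5·1 = 5
R: 1·7+1·3+2·0 = 10 | 5·2 = 10
G: 1·7+1·4+2·7 = 25 | 5·5 = 25
gcd(1,1,2,5) = 1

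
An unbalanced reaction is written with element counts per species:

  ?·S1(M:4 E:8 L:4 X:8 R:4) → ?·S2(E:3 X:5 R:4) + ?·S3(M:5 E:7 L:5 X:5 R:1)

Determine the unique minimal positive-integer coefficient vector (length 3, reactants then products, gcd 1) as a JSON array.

M: 5·4 = 20 | 4·0+4·5 = 20
E: 5·8 = 40 | 4·3+4·7 = 40
L: 5·4 = 20 | 4·0+4·5 = 20
X: 5·8 = 40 | 4·5+4·5 = 40
R: 5·4 = 20 | 4·4+4·1 = 20
gcd(5,4,4) = 1

Coefficients: [5, 4, 4]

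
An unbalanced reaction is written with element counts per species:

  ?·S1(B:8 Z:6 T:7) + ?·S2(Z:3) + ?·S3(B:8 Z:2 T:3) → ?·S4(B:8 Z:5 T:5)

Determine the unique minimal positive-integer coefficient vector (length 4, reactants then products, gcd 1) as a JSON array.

Coefficients: [3, 2, 3, 6]

B: 3·8+2·0+3·8 = 48 | 6·8 = 48
Z: 3·6+2·3+3·2 = 30 | 6·5 = 30
T: 3·7+2·0+3·3 = 30 | 6·5 = 30
gcd(3,2,3,6) = 1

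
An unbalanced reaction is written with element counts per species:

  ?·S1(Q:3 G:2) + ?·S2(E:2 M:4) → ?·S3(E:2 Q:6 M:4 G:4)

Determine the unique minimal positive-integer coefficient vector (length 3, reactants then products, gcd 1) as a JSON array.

E: 2·0+1·2 = 2 | 1·2 = 2
Q: 2·3+1·0 = 6 | 1·6 = 6
M: 2·0+1·4 = 4 | 1·4 = 4
G: 2·2+1·0 = 4 | 1·4 = 4
gcd(2,1,1) = 1

Coefficients: [2, 1, 1]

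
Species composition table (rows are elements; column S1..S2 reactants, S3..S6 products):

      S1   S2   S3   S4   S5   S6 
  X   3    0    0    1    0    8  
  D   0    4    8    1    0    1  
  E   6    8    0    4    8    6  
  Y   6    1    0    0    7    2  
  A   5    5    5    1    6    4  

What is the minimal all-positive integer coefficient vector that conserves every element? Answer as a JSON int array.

X: 6·3+3·0 = 18 | 1·0+2·1+5·0+2·8 = 18
D: 6·0+3·4 = 12 | 1·8+2·1+5·0+2·1 = 12
E: 6·6+3·8 = 60 | 1·0+2·4+5·8+2·6 = 60
Y: 6·6+3·1 = 39 | 1·0+2·0+5·7+2·2 = 39
A: 6·5+3·5 = 45 | 1·5+2·1+5·6+2·4 = 45
gcd(6,3,1,2,5,2) = 1

Coefficients: [6, 3, 1, 2, 5, 2]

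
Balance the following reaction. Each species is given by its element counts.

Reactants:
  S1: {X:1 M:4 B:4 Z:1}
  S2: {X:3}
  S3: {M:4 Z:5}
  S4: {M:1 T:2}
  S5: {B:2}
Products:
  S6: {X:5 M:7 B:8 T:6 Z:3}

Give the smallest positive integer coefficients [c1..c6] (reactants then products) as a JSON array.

Coefficients: [1, 3, 1, 6, 6, 2]

X: 1·1+3·3+1·0+6·0+6·0 = 10 | 2·5 = 10
M: 1·4+3·0+1·4+6·1+6·0 = 14 | 2·7 = 14
B: 1·4+3·0+1·0+6·0+6·2 = 16 | 2·8 = 16
T: 1·0+3·0+1·0+6·2+6·0 = 12 | 2·6 = 12
Z: 1·1+3·0+1·5+6·0+6·0 = 6 | 2·3 = 6
gcd(1,3,1,6,6,2) = 1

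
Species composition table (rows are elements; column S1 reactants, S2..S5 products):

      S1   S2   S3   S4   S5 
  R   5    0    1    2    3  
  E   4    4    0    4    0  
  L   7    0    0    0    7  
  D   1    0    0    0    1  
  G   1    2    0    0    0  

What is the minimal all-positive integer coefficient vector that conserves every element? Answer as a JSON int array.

Coefficients: [2, 1, 2, 1, 2]

R: 2·5 = 10 | 1·0+2·1+1·2+2·3 = 10
E: 2·4 = 8 | 1·4+2·0+1·4+2·0 = 8
L: 2·7 = 14 | 1·0+2·0+1·0+2·7 = 14
D: 2·1 = 2 | 1·0+2·0+1·0+2·1 = 2
G: 2·1 = 2 | 1·2+2·0+1·0+2·0 = 2
gcd(2,1,2,1,2) = 1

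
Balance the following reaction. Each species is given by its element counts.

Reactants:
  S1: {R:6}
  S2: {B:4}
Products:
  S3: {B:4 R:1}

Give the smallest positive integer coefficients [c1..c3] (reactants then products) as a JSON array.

B: 1·0+6·4 = 24 | 6·4 = 24
R: 1·6+6·0 = 6 | 6·1 = 6
gcd(1,6,6) = 1

Coefficients: [1, 6, 6]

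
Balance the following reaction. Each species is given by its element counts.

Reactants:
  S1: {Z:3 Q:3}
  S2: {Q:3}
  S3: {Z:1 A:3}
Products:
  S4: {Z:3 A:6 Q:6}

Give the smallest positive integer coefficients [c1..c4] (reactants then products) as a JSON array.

Coefficients: [1, 5, 6, 3]

Z: 1·3+5·0+6·1 = 9 | 3·3 = 9
A: 1·0+5·0+6·3 = 18 | 3·6 = 18
Q: 1·3+5·3+6·0 = 18 | 3·6 = 18
gcd(1,5,6,3) = 1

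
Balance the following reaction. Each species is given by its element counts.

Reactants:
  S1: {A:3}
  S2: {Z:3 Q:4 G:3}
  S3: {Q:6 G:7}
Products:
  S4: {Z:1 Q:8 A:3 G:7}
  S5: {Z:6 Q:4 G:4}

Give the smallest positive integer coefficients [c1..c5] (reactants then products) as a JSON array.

Coefficients: [3, 5, 2, 3, 2]

Z: 3·0+5·3+2·0 = 15 | 3·1+2·6 = 15
Q: 3·0+5·4+2·6 = 32 | 3·8+2·4 = 32
A: 3·3+5·0+2·0 = 9 | 3·3+2·0 = 9
G: 3·0+5·3+2·7 = 29 | 3·7+2·4 = 29
gcd(3,5,2,3,2) = 1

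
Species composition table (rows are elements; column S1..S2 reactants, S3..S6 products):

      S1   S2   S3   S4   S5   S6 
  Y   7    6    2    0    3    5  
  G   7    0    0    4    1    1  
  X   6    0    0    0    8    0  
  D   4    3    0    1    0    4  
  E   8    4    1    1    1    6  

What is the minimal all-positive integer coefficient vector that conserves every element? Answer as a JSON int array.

Coefficients: [4, 3, 6, 5, 3, 5]

Y: 4·7+3·6 = 46 | 6·2+5·0+3·3+5·5 = 46
G: 4·7+3·0 = 28 | 6·0+5·4+3·1+5·1 = 28
X: 4·6+3·0 = 24 | 6·0+5·0+3·8+5·0 = 24
D: 4·4+3·3 = 25 | 6·0+5·1+3·0+5·4 = 25
E: 4·8+3·4 = 44 | 6·1+5·1+3·1+5·6 = 44
gcd(4,3,6,5,3,5) = 1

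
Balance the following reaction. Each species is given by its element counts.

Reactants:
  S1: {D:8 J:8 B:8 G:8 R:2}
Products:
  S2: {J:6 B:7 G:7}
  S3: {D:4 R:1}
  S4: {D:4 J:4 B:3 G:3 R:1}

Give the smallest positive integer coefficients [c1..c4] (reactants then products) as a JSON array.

Coefficients: [5, 4, 6, 4]

D: 5·8 = 40 | 4·0+6·4+4·4 = 40
J: 5·8 = 40 | 4·6+6·0+4·4 = 40
B: 5·8 = 40 | 4·7+6·0+4·3 = 40
G: 5·8 = 40 | 4·7+6·0+4·3 = 40
R: 5·2 = 10 | 4·0+6·1+4·1 = 10
gcd(5,4,6,4) = 1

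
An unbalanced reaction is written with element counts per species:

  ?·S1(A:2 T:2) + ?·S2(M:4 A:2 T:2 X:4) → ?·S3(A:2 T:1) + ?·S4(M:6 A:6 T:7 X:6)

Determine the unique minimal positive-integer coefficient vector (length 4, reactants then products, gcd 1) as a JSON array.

Coefficients: [5, 3, 2, 2]

M: 5·0+3·4 = 12 | 2·0+2·6 = 12
A: 5·2+3·2 = 16 | 2·2+2·6 = 16
T: 5·2+3·2 = 16 | 2·1+2·7 = 16
X: 5·0+3·4 = 12 | 2·0+2·6 = 12
gcd(5,3,2,2) = 1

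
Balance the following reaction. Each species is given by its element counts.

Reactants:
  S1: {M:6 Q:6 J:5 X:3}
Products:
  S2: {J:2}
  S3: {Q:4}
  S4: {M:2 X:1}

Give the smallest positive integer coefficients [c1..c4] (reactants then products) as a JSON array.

M: 2·6 = 12 | 5·0+3·0+6·2 = 12
Q: 2·6 = 12 | 5·0+3·4+6·0 = 12
J: 2·5 = 10 | 5·2+3·0+6·0 = 10
X: 2·3 = 6 | 5·0+3·0+6·1 = 6
gcd(2,5,3,6) = 1

Coefficients: [2, 5, 3, 6]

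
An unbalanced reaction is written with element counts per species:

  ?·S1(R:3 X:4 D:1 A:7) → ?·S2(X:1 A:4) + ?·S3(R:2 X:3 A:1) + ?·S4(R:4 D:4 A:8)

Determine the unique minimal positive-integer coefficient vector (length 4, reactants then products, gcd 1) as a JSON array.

Coefficients: [4, 4, 4, 1]

R: 4·3 = 12 | 4·0+4·2+1·4 = 12
X: 4·4 = 16 | 4·1+4·3+1·0 = 16
D: 4·1 = 4 | 4·0+4·0+1·4 = 4
A: 4·7 = 28 | 4·4+4·1+1·8 = 28
gcd(4,4,4,1) = 1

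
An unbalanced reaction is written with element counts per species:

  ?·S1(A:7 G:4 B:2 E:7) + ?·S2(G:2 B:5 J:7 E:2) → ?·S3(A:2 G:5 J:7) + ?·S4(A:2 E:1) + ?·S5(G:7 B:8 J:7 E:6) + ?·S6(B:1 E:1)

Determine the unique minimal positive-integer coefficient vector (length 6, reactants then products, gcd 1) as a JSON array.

Coefficients: [2, 2, 1, 6, 1, 6]

A: 2·7+2·0 = 14 | 1·2+6·2+1·0+6·0 = 14
G: 2·4+2·2 = 12 | 1·5+6·0+1·7+6·0 = 12
B: 2·2+2·5 = 14 | 1·0+6·0+1·8+6·1 = 14
J: 2·0+2·7 = 14 | 1·7+6·0+1·7+6·0 = 14
E: 2·7+2·2 = 18 | 1·0+6·1+1·6+6·1 = 18
gcd(2,2,1,6,1,6) = 1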